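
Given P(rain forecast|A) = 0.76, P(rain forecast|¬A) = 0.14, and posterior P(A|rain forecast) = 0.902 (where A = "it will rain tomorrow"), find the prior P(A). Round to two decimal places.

P(A) = 0.63

In odds form, posterior odds = prior odds × likelihood ratio, so prior odds = posterior odds ÷ LR.
Posterior odds = 0.902/(1−0.902) = 9.2041. LR = 0.76/0.14 = 5.4286.
Prior odds = 9.2041/5.4286 = 1.6955, so P(A) = 1.6955/(1+1.6955) ≈ 0.63.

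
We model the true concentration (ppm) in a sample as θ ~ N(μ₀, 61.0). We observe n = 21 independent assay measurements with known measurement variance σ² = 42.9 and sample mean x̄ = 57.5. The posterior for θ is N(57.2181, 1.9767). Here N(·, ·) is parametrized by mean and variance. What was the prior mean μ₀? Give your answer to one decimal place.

The posterior mean is a precision-weighted average: μ_n = (τ₀μ₀ + τ_data·x̄)/(τ₀+τ_data), with τ₀=1/σ₀² and τ_data=n/σ².
Here τ₀ = 1/61.0 = 0.016393 and τ_data = 21/42.9 = 0.489510, so τ_n = 0.505903.
Rearranging for μ₀: μ₀ = (μ_n·τ_n − τ_data·x̄)/τ₀ = (57.2181·0.505903 − 0.489510·57.5) / 0.016393 = 0.799983/0.016393 ≈ 48.8.

μ₀ = 48.8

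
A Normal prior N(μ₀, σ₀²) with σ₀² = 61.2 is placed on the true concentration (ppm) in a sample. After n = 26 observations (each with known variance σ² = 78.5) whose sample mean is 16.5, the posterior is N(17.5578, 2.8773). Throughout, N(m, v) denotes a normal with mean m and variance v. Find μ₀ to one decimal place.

μ₀ = 39.0

The posterior mean is a precision-weighted average: μ_n = (τ₀μ₀ + τ_data·x̄)/(τ₀+τ_data), with τ₀=1/σ₀² and τ_data=n/σ².
Here τ₀ = 1/61.2 = 0.016340 and τ_data = 26/78.5 = 0.331210, so τ_n = 0.347550.
Rearranging for μ₀: μ₀ = (μ_n·τ_n − τ_data·x̄)/τ₀ = (17.5578·0.347550 − 0.331210·16.5) / 0.016340 = 0.637248/0.016340 ≈ 39.0.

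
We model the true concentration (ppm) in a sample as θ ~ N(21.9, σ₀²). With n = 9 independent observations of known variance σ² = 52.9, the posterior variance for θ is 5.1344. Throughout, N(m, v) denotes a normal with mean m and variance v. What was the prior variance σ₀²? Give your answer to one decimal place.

Posterior precision equals prior precision plus data precision: 1/σ_n² = 1/σ₀² + n/σ².
So 1/σ₀² = 1/5.1344 − 9/52.9 = 0.194765 − 0.170132 = 0.024633.
Hence σ₀² = 1/0.024633 ≈ 40.6.

σ₀² = 40.6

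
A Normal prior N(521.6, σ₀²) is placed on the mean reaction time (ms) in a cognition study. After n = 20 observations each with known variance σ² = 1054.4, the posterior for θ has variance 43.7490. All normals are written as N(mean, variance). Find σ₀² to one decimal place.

For the Normal–Normal model with known σ², precisions add: τ_n = τ₀ + n/σ².
So 1/σ₀² = 1/43.7490 − 20/1054.4 = 0.022858 − 0.018968 = 0.003890.
Hence σ₀² = 1/0.003890 ≈ 257.1.

σ₀² = 257.1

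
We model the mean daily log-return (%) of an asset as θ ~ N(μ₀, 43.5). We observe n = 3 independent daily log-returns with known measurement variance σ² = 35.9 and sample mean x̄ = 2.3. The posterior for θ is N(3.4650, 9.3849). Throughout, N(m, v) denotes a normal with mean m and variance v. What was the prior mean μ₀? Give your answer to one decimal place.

μ₀ = 7.7

The posterior mean is a precision-weighted average: μ_n = (τ₀μ₀ + τ_data·x̄)/(τ₀+τ_data), with τ₀=1/σ₀² and τ_data=n/σ².
Here τ₀ = 1/43.5 = 0.022989 and τ_data = 3/35.9 = 0.083565, so τ_n = 0.106554.
Rearranging for μ₀: μ₀ = (μ_n·τ_n − τ_data·x̄)/τ₀ = (3.4650·0.106554 − 0.083565·2.3) / 0.022989 = 0.177010/0.022989 ≈ 7.7.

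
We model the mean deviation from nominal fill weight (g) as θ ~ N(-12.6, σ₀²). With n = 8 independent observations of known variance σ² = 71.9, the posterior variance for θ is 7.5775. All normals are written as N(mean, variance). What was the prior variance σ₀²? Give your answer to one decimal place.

Posterior precision equals prior precision plus data precision: 1/σ_n² = 1/σ₀² + n/σ².
So 1/σ₀² = 1/7.5775 − 8/71.9 = 0.131970 − 0.111266 = 0.020704.
Hence σ₀² = 1/0.020704 ≈ 48.3.

σ₀² = 48.3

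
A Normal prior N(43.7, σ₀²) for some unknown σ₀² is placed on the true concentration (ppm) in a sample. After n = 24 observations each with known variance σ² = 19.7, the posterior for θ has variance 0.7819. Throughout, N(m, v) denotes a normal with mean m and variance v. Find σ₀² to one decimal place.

Posterior precision equals prior precision plus data precision: 1/σ_n² = 1/σ₀² + n/σ².
So 1/σ₀² = 1/0.7819 − 24/19.7 = 1.278936 − 1.218274 = 0.060662.
Hence σ₀² = 1/0.060662 ≈ 16.5.

σ₀² = 16.5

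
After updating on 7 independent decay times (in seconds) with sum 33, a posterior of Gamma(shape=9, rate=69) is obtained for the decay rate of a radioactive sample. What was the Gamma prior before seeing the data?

Gamma–exponential conjugacy: posterior shape = α + n, posterior rate = β + Σtᵢ.
So α = 9 − 7 = 2 and β = 69 − 33 = 36.

Gamma(shape=2, rate=36)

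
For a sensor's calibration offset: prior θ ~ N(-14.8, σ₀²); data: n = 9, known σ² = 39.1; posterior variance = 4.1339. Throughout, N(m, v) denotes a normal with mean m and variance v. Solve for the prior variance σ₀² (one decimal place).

σ₀² = 85.3

For the Normal–Normal model with known σ², precisions add: τ_n = τ₀ + n/σ².
So 1/σ₀² = 1/4.1339 − 9/39.1 = 0.241902 − 0.230179 = 0.011723.
Hence σ₀² = 1/0.011723 ≈ 85.3.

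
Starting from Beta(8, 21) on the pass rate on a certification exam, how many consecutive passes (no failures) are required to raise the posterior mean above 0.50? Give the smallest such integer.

k = 14

After k passes and 0 failures the posterior is Beta(8+k, 21), with mean (8+k)/(8+21+k).
Set (8+k)/(29+k) > 0.50 and solve: k > (0.50·29 − 8)/(1 − 0.50) = 13.000.
The smallest integer exceeding 13.000 is 14.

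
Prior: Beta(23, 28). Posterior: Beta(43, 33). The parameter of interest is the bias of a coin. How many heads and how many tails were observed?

Under Beta–binomial conjugacy the posterior parameters are (a+s, b+f).
Match parameters: s=43−23=20, f=33−28=5.

20 heads and 5 tails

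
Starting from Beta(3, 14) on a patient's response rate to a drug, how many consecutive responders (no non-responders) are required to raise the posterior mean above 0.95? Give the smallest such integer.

k = 264

After k responders and 0 non-responders the posterior is Beta(3+k, 14), with mean (3+k)/(3+14+k).
Set (3+k)/(17+k) > 0.95 and solve: k > (0.95·17 − 3)/(1 − 0.95) = 263.000.
The smallest integer exceeding 263.000 is 264.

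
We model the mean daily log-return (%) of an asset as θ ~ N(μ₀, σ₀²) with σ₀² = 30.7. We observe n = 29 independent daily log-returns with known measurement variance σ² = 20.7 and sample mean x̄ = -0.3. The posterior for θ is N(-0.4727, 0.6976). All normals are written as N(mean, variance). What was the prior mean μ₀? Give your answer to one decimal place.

μ₀ = -7.9

With known observation variance, the Normal–Normal posterior has precision τ_n = τ₀ + n/σ² and mean μ_n = (τ₀μ₀ + (n/σ²)x̄)/τ_n.
Here τ₀ = 1/30.7 = 0.032573 and τ_data = 29/20.7 = 1.400966, so τ_n = 1.433539.
Rearranging for μ₀: μ₀ = (μ_n·τ_n − τ_data·x̄)/τ₀ = (-0.4727·1.433539 − 1.400966·-0.3) / 0.032573 = -0.257344/0.032573 ≈ -7.9.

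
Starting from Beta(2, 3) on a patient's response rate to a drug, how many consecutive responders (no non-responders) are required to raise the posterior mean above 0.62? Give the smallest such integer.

After k responders and 0 non-responders the posterior is Beta(2+k, 3), with mean (2+k)/(2+3+k).
Set (2+k)/(5+k) > 0.62 and solve: k > (0.62·5 − 2)/(1 − 0.62) = 2.895.
The smallest integer exceeding 2.895 is 3.

k = 3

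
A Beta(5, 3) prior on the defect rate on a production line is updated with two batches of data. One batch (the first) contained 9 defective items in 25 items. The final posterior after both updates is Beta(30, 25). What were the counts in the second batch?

Sequential conjugate updates are equivalent to a single update on the pooled data, so total successes = posterior α − prior α and total failures = posterior β − prior β.
Total across both batches: 30−5=25 defective items, 25−3=22 good items.
Subtract the first batch: 25−9=16 defective items and 22−16=6 good items.

16 defective items and 6 good items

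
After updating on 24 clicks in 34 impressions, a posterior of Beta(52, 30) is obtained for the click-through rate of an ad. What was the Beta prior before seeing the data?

Beta is conjugate to the binomial likelihood: posterior = Beta(a+s, b+f).
Subtract the data counts: 52−24=28, 30−10=20.

Beta(28, 20)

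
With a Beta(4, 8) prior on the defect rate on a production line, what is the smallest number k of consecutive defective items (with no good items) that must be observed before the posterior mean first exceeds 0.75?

After k defective items and 0 good items the posterior is Beta(4+k, 8), with mean (4+k)/(4+8+k).
Set (4+k)/(12+k) > 0.75 and solve: k > (0.75·12 − 4)/(1 − 0.75) = 20.000.
The smallest integer exceeding 20.000 is 21.

k = 21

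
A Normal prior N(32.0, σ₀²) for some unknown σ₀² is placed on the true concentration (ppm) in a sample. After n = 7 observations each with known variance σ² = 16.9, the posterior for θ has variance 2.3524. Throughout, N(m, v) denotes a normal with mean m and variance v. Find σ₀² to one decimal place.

For the Normal–Normal model with known σ², precisions add: τ_n = τ₀ + n/σ².
So 1/σ₀² = 1/2.3524 − 7/16.9 = 0.425098 − 0.414201 = 0.010897.
Hence σ₀² = 1/0.010897 ≈ 91.8.

σ₀² = 91.8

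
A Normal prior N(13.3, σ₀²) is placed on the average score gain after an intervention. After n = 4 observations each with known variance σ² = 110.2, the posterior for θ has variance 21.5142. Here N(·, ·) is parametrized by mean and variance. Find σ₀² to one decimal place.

σ₀² = 98.2

For the Normal–Normal model with known σ², precisions add: τ_n = τ₀ + n/σ².
So 1/σ₀² = 1/21.5142 − 4/110.2 = 0.046481 − 0.036298 = 0.010183.
Hence σ₀² = 1/0.010183 ≈ 98.2.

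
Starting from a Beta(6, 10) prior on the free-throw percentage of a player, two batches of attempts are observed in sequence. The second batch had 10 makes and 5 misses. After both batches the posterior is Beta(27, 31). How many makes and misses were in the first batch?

Because Beta–binomial updating is additive in the counts, the combined data contributed (α_post−α_prior, β_post−β_prior) successes and failures.
Total across both batches: 27−6=21 makes, 31−10=21 misses.
Subtract the second batch: 21−10=11 makes and 21−5=16 misses.

11 makes and 16 misses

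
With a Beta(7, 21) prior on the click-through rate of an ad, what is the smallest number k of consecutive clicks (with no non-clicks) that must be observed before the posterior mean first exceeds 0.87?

After k clicks and 0 non-clicks the posterior is Beta(7+k, 21), with mean (7+k)/(7+21+k).
Set (7+k)/(28+k) > 0.87 and solve: k > (0.87·28 − 7)/(1 − 0.87) = 133.538.
The smallest integer exceeding 133.538 is 134, and checking k=134: (141)/(162) = 0.8704 > 0.87.

k = 134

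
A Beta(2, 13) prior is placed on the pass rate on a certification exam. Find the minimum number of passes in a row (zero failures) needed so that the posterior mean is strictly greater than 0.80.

After k passes and 0 failures the posterior is Beta(2+k, 13), with mean (2+k)/(2+13+k).
Set (2+k)/(15+k) > 0.80 and solve: k > (0.80·15 − 2)/(1 − 0.80) = 50.000.
The smallest integer exceeding 50.000 is 51, and checking k=51: (53)/(66) = 0.8030 > 0.80.

k = 51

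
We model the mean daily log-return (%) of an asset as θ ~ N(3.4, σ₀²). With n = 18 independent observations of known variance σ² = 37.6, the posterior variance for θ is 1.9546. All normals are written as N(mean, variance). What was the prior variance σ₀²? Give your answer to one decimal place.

For the Normal–Normal model with known σ², precisions add: τ_n = τ₀ + n/σ².
So 1/σ₀² = 1/1.9546 − 18/37.6 = 0.511614 − 0.478723 = 0.032891.
Hence σ₀² = 1/0.032891 ≈ 30.4.

σ₀² = 30.4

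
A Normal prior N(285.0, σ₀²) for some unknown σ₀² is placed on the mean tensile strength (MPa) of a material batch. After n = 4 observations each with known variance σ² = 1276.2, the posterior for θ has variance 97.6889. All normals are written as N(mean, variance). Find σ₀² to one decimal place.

For the Normal–Normal model with known σ², precisions add: τ_n = τ₀ + n/σ².
So 1/σ₀² = 1/97.6889 − 4/1276.2 = 0.010237 − 0.003134 = 0.007103.
Hence σ₀² = 1/0.007103 ≈ 140.8.

σ₀² = 140.8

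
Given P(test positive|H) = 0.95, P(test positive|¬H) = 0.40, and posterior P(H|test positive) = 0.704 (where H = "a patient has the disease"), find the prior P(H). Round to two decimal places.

P(H) = 0.50

In odds form, posterior odds = prior odds × likelihood ratio, so prior odds = posterior odds ÷ LR.
Posterior odds = 0.704/(1−0.704) = 2.3784. LR = 0.95/0.40 = 2.3750.
Prior odds = 2.3784/2.3750 = 1.0014, so P(H) = 1.0014/(1+1.0014) ≈ 0.50.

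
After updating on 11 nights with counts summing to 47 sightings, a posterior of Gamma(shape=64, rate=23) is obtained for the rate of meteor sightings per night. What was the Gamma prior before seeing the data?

Gamma–Poisson conjugacy: posterior shape = α + Σxᵢ, posterior rate = β + n.
So α = 64 − 47 = 17 and β = 23 − 11 = 12.

Gamma(shape=17, rate=12)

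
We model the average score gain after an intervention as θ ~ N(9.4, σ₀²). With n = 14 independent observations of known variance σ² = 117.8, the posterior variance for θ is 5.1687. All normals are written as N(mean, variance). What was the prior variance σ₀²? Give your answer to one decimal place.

For the Normal–Normal model with known σ², precisions add: τ_n = τ₀ + n/σ².
So 1/σ₀² = 1/5.1687 − 14/117.8 = 0.193472 − 0.118846 = 0.074626.
Hence σ₀² = 1/0.074626 ≈ 13.4.

σ₀² = 13.4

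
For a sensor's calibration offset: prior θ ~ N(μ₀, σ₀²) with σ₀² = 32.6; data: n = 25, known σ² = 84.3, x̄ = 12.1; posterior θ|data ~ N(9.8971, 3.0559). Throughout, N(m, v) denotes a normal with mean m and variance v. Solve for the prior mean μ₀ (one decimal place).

With known observation variance, the Normal–Normal posterior has precision τ_n = τ₀ + n/σ² and mean μ_n = (τ₀μ₀ + (n/σ²)x̄)/τ_n.
Here τ₀ = 1/32.6 = 0.030675 and τ_data = 25/84.3 = 0.296560, so τ_n = 0.327235.
Rearranging for μ₀: μ₀ = (μ_n·τ_n − τ_data·x̄)/τ₀ = (9.8971·0.327235 − 0.296560·12.1) / 0.030675 = -0.349698/0.030675 ≈ -11.4.

μ₀ = -11.4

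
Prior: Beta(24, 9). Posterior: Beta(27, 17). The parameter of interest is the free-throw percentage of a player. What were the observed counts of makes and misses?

3 makes and 8 misses

Beta is conjugate to the binomial likelihood: posterior = Beta(a+s, b+f).
So s = 27 − 24 = 3 and f = 17 − 9 = 8.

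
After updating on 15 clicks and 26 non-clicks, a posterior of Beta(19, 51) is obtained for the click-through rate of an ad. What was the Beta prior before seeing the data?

Beta is conjugate to the binomial likelihood: posterior = Beta(α+s, β+f).
So α = 19 − 15 = 4 and β = 51 − 26 = 25.

Beta(4, 25)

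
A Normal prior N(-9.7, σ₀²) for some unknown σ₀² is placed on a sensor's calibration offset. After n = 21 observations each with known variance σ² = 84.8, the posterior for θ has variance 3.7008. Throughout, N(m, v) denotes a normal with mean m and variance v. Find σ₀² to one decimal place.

σ₀² = 44.3

Posterior precision equals prior precision plus data precision: 1/σ_n² = 1/σ₀² + n/σ².
So 1/σ₀² = 1/3.7008 − 21/84.8 = 0.270212 − 0.247642 = 0.022570.
Hence σ₀² = 1/0.022570 ≈ 44.3.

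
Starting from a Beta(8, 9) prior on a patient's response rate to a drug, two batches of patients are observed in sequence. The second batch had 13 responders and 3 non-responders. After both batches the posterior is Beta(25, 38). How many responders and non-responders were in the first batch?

Sequential conjugate updates are equivalent to a single update on the pooled data, so total successes = posterior α − prior α and total failures = posterior β − prior β.
Total across both batches: 25−8=17 responders, 38−9=29 non-responders.
Subtract the second batch: 17−13=4 responders and 29−3=26 non-responders.

4 responders and 26 non-responders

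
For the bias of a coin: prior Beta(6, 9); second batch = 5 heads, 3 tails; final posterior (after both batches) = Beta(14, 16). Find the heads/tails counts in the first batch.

3 heads and 4 tails

Because Beta–binomial updating is additive in the counts, the combined data contributed (α_post−α_prior, β_post−β_prior) successes and failures.
Total across both batches: 14−6=8 heads, 16−9=7 tails.
Subtract the second batch: 8−5=3 heads and 7−3=4 tails.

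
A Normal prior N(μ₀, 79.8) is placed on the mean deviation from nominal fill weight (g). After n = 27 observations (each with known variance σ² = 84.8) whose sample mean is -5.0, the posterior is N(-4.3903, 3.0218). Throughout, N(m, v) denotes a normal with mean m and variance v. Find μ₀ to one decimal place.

With known observation variance, the Normal–Normal posterior has precision τ_n = τ₀ + n/σ² and mean μ_n = (τ₀μ₀ + (n/σ²)x̄)/τ_n.
Here τ₀ = 1/79.8 = 0.012531 and τ_data = 27/84.8 = 0.318396, so τ_n = 0.330927.
Rearranging for μ₀: μ₀ = (μ_n·τ_n − τ_data·x̄)/τ₀ = (-4.3903·0.330927 − 0.318396·-5.0) / 0.012531 = 0.139111/0.012531 ≈ 11.1.

μ₀ = 11.1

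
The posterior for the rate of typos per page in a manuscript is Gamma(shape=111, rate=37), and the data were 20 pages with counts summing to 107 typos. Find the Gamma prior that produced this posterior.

Gamma(shape=4, rate=17)

Gamma–Poisson conjugacy: posterior shape = α + Σxᵢ, posterior rate = β + n.
So α = 111 − 107 = 4 and β = 37 − 20 = 17.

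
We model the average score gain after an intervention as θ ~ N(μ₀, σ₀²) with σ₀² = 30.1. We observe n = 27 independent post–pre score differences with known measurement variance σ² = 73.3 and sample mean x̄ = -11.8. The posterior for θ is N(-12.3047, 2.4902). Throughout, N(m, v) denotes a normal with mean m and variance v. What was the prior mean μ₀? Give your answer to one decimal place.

μ₀ = -17.9

With known observation variance, the Normal–Normal posterior has precision τ_n = τ₀ + n/σ² and mean μ_n = (τ₀μ₀ + (n/σ²)x̄)/τ_n.
Here τ₀ = 1/30.1 = 0.033223 and τ_data = 27/73.3 = 0.368349, so τ_n = 0.401572.
Rearranging for μ₀: μ₀ = (μ_n·τ_n − τ_data·x̄)/τ₀ = (-12.3047·0.401572 − 0.368349·-11.8) / 0.033223 = -0.594705/0.033223 ≈ -17.9.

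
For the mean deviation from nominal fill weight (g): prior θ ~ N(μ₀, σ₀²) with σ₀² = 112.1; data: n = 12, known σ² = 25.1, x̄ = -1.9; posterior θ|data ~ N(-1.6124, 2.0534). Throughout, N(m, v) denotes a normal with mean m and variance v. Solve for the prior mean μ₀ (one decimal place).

μ₀ = 13.8

With known observation variance, the Normal–Normal posterior has precision τ_n = τ₀ + n/σ² and mean μ_n = (τ₀μ₀ + (n/σ²)x̄)/τ_n.
Here τ₀ = 1/112.1 = 0.008921 and τ_data = 12/25.1 = 0.478088, so τ_n = 0.487009.
Rearranging for μ₀: μ₀ = (μ_n·τ_n − τ_data·x̄)/τ₀ = (-1.6124·0.487009 − 0.478088·-1.9) / 0.008921 = 0.123114/0.008921 ≈ 13.8.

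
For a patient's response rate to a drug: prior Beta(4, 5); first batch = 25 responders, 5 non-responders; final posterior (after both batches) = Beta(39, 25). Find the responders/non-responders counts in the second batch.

Because Beta–binomial updating is additive in the counts, the combined data contributed (α_post−α_prior, β_post−β_prior) successes and failures.
Total across both batches: 39−4=35 responders, 25−5=20 non-responders.
Subtract the first batch: 35−25=10 responders and 20−5=15 non-responders.

10 responders and 15 non-responders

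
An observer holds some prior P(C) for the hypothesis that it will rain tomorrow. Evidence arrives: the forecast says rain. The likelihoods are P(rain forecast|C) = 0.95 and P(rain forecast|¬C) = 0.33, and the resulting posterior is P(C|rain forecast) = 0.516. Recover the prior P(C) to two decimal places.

In odds form, posterior odds = prior odds × likelihood ratio, so prior odds = posterior odds ÷ LR.
Posterior odds = 0.516/(1−0.516) = 1.0661. LR = 0.95/0.33 = 2.8788.
Prior odds = 1.0661/2.8788 = 0.3703, so P(C) = 0.3703/(1+0.3703) ≈ 0.27.

P(C) = 0.27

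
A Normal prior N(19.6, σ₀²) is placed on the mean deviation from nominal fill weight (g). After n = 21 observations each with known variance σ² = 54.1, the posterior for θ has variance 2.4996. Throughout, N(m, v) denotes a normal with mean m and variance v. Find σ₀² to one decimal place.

σ₀² = 84.1

Posterior precision equals prior precision plus data precision: 1/σ_n² = 1/σ₀² + n/σ².
So 1/σ₀² = 1/2.4996 − 21/54.1 = 0.400064 − 0.388170 = 0.011894.
Hence σ₀² = 1/0.011894 ≈ 84.1.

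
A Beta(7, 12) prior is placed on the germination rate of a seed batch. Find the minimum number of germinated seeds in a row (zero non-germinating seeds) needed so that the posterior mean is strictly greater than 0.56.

k = 9

After k germinated seeds and 0 non-germinating seeds the posterior is Beta(7+k, 12), with mean (7+k)/(7+12+k).
Set (7+k)/(19+k) > 0.56 and solve: k > (0.56·19 − 7)/(1 − 0.56) = 8.273.
The smallest integer exceeding 8.273 is 9, and checking k=9: (16)/(28) = 0.5714 > 0.56.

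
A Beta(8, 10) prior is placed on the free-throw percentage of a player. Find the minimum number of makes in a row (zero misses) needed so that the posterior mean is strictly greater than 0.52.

After k makes and 0 misses the posterior is Beta(8+k, 10), with mean (8+k)/(8+10+k).
Set (8+k)/(18+k) > 0.52 and solve: k > (0.52·18 − 8)/(1 − 0.52) = 2.833.
The smallest integer exceeding 2.833 is 3, and checking k=3: (11)/(21) = 0.5238 > 0.52.

k = 3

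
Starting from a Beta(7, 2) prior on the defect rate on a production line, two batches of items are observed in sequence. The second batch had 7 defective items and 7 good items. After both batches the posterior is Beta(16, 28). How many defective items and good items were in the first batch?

2 defective items and 19 good items

Sequential conjugate updates are equivalent to a single update on the pooled data, so total successes = posterior α − prior α and total failures = posterior β − prior β.
Total across both batches: 16−7=9 defective items, 28−2=26 good items.
Subtract the second batch: 9−7=2 defective items and 26−7=19 good items.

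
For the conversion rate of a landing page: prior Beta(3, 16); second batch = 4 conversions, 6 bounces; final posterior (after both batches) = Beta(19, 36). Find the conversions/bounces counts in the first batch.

12 conversions and 14 bounces

Sequential conjugate updates are equivalent to a single update on the pooled data, so total successes = posterior α − prior α and total failures = posterior β − prior β.
Total across both batches: 19−3=16 conversions, 36−16=20 bounces.
Subtract the second batch: 16−4=12 conversions and 20−6=14 bounces.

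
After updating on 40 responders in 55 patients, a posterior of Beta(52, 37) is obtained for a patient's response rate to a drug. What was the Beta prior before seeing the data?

Beta(12, 22)

Beta is conjugate to the binomial likelihood: posterior = Beta(a+s, b+f).
So a = 52 − 40 = 12 and b = 37 − 15 = 22.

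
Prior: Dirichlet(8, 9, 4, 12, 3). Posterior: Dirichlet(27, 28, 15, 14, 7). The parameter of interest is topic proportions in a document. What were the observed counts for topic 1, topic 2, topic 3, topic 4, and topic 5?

counts (19, 19, 11, 2, 4)

For a Dirichlet(α) prior with multinomial counts c, the posterior is Dirichlet(α + c) componentwise.
Counts are posterior − prior componentwise: 27−8=19, 28−9=19, 15−4=11, 14−12=2, 7−3=4.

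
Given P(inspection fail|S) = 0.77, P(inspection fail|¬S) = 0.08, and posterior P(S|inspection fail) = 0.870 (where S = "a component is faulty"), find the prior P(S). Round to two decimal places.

Bayes' rule in odds form gives O(S|E) = O(S)·[P(E|S)/P(E|¬S)], hence O(S) = O(S|E)/LR.
Posterior odds = 0.870/(1−0.870) = 6.6923. LR = 0.77/0.08 = 9.6250.
Prior odds = 6.6923/9.6250 = 0.6953, so P(S) = 0.6953/(1+0.6953) ≈ 0.41.

P(S) = 0.41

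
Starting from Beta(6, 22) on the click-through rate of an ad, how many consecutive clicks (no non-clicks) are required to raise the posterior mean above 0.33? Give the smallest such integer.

After k clicks and 0 non-clicks the posterior is Beta(6+k, 22), with mean (6+k)/(6+22+k).
Set (6+k)/(28+k) > 0.33 and solve: k > (0.33·28 − 6)/(1 − 0.33) = 4.836.
The smallest integer exceeding 4.836 is 5, and checking k=5: (11)/(33) = 0.3333 > 0.33.

k = 5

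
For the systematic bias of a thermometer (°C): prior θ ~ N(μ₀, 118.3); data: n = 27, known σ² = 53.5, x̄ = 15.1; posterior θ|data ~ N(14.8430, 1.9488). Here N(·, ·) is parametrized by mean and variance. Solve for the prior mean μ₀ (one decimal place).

With known observation variance, the Normal–Normal posterior has precision τ_n = τ₀ + n/σ² and mean μ_n = (τ₀μ₀ + (n/σ²)x̄)/τ_n.
Here τ₀ = 1/118.3 = 0.008453 and τ_data = 27/53.5 = 0.504673, so τ_n = 0.513126.
Rearranging for μ₀: μ₀ = (μ_n·τ_n − τ_data·x̄)/τ₀ = (14.8430·0.513126 − 0.504673·15.1) / 0.008453 = -0.004233/0.008453 ≈ -0.5.

μ₀ = -0.5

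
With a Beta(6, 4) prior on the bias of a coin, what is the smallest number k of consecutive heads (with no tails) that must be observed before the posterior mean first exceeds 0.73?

After k heads and 0 tails the posterior is Beta(6+k, 4), with mean (6+k)/(6+4+k).
Set (6+k)/(10+k) > 0.73 and solve: k > (0.73·10 − 6)/(1 − 0.73) = 4.815.
The smallest integer exceeding 4.815 is 5, and checking k=5: (11)/(15) = 0.7333 > 0.73.

k = 5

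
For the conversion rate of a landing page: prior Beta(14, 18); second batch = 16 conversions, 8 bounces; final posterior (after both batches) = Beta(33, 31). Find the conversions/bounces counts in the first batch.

3 conversions and 5 bounces

Sequential conjugate updates are equivalent to a single update on the pooled data, so total successes = posterior α − prior α and total failures = posterior β − prior β.
Total across both batches: 33−14=19 conversions, 31−18=13 bounces.
Subtract the second batch: 19−16=3 conversions and 13−8=5 bounces.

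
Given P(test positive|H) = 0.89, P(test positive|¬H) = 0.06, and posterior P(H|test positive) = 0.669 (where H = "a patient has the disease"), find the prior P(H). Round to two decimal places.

In odds form, posterior odds = prior odds × likelihood ratio, so prior odds = posterior odds ÷ LR.
Posterior odds = 0.669/(1−0.669) = 2.0211. LR = 0.89/0.06 = 14.8333.
Prior odds = 2.0211/14.8333 = 0.1363, so P(H) = 0.1363/(1+0.1363) ≈ 0.12.

P(H) = 0.12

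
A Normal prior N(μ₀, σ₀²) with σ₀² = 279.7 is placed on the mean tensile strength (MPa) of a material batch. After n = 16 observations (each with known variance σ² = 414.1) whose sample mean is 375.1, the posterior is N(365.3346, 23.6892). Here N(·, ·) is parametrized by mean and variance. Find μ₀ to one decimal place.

μ₀ = 259.8

The posterior mean is a precision-weighted average: μ_n = (τ₀μ₀ + τ_data·x̄)/(τ₀+τ_data), with τ₀=1/σ₀² and τ_data=n/σ².
Here τ₀ = 1/279.7 = 0.003575 and τ_data = 16/414.1 = 0.038638, so τ_n = 0.042213.
Rearranging for μ₀: μ₀ = (μ_n·τ_n − τ_data·x̄)/τ₀ = (365.3346·0.042213 − 0.038638·375.1) / 0.003575 = 0.928756/0.003575 ≈ 259.8.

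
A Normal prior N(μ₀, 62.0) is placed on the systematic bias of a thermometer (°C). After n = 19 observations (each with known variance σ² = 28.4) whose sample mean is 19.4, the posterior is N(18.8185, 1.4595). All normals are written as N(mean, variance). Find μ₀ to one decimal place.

μ₀ = -5.3

The posterior mean is a precision-weighted average: μ_n = (τ₀μ₀ + τ_data·x̄)/(τ₀+τ_data), with τ₀=1/σ₀² and τ_data=n/σ².
Here τ₀ = 1/62.0 = 0.016129 and τ_data = 19/28.4 = 0.669014, so τ_n = 0.685143.
Rearranging for μ₀: μ₀ = (μ_n·τ_n − τ_data·x̄)/τ₀ = (18.8185·0.685143 − 0.669014·19.4) / 0.016129 = -0.085508/0.016129 ≈ -5.3.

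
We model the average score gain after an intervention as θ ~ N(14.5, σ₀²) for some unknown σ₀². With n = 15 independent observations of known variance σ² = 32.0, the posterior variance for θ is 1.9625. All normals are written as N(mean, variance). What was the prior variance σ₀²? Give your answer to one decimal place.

For the Normal–Normal model with known σ², precisions add: τ_n = τ₀ + n/σ².
So 1/σ₀² = 1/1.9625 − 15/32.0 = 0.509554 − 0.468750 = 0.040804.
Hence σ₀² = 1/0.040804 ≈ 24.5.

σ₀² = 24.5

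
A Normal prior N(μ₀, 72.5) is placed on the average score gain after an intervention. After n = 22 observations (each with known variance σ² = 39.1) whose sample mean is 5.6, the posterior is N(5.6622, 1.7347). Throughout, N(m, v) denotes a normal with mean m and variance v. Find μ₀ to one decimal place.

μ₀ = 8.2

With known observation variance, the Normal–Normal posterior has precision τ_n = τ₀ + n/σ² and mean μ_n = (τ₀μ₀ + (n/σ²)x̄)/τ_n.
Here τ₀ = 1/72.5 = 0.013793 and τ_data = 22/39.1 = 0.562660, so τ_n = 0.576453.
Rearranging for μ₀: μ₀ = (μ_n·τ_n − τ_data·x̄)/τ₀ = (5.6622·0.576453 − 0.562660·5.6) / 0.013793 = 0.113096/0.013793 ≈ 8.2.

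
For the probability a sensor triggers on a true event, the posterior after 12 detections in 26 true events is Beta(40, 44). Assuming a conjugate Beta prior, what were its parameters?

Beta(28, 30)

A Beta(α, β) prior with s successes and f failures in binomial data gives a Beta(α+s, β+f) posterior.
So α = 40 − 12 = 28 and β = 44 − 14 = 30.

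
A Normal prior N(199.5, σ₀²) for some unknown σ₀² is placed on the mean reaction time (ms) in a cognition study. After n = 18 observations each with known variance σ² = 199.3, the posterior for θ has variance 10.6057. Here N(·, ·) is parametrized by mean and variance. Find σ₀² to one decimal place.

For the Normal–Normal model with known σ², precisions add: τ_n = τ₀ + n/σ².
So 1/σ₀² = 1/10.6057 − 18/199.3 = 0.094289 − 0.090316 = 0.003973.
Hence σ₀² = 1/0.003973 ≈ 251.7.

σ₀² = 251.7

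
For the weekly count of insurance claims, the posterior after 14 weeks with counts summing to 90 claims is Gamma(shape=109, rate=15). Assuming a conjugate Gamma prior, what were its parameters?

Gamma–Poisson conjugacy: posterior shape = α + Σxᵢ, posterior rate = β + n.
So α = 109 − 90 = 19 and β = 15 − 14 = 1.

Gamma(shape=19, rate=1)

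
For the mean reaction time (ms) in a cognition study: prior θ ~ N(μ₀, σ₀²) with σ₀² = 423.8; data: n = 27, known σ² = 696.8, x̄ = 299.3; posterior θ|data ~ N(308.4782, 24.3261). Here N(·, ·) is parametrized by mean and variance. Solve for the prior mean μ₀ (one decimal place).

With known observation variance, the Normal–Normal posterior has precision τ_n = τ₀ + n/σ² and mean μ_n = (τ₀μ₀ + (n/σ²)x̄)/τ_n.
Here τ₀ = 1/423.8 = 0.002360 and τ_data = 27/696.8 = 0.038749, so τ_n = 0.041109.
Rearranging for μ₀: μ₀ = (μ_n·τ_n − τ_data·x̄)/τ₀ = (308.4782·0.041109 − 0.038749·299.3) / 0.002360 = 1.083655/0.002360 ≈ 459.2.

μ₀ = 459.2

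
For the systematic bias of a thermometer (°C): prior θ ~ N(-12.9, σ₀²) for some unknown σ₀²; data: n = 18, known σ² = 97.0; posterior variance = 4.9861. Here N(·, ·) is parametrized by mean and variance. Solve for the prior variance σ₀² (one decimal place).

Posterior precision equals prior precision plus data precision: 1/σ_n² = 1/σ₀² + n/σ².
So 1/σ₀² = 1/4.9861 − 18/97.0 = 0.200558 − 0.185567 = 0.014991.
Hence σ₀² = 1/0.014991 ≈ 66.7.

σ₀² = 66.7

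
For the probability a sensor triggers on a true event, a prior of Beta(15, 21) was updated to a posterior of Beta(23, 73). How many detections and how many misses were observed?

8 detections and 52 misses

Beta is conjugate to the binomial likelihood: posterior = Beta(a+s, b+f).
So s = 23 − 15 = 8 and f = 73 − 21 = 52.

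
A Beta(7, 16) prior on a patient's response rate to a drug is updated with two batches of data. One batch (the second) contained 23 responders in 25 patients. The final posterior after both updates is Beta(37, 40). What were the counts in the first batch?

Because Beta–binomial updating is additive in the counts, the combined data contributed (α_post−α_prior, β_post−β_prior) successes and failures.
Total across both batches: 37−7=30 responders, 40−16=24 non-responders.
Subtract the second batch: 30−23=7 responders and 24−2=22 non-responders.

7 responders and 22 non-responders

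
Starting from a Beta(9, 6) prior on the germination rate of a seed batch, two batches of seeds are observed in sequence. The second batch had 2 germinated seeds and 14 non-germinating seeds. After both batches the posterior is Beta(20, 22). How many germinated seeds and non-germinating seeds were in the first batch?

9 germinated seeds and 2 non-germinating seeds

Sequential conjugate updates are equivalent to a single update on the pooled data, so total successes = posterior α − prior α and total failures = posterior β − prior β.
Total across both batches: 20−9=11 germinated seeds, 22−6=16 non-germinating seeds.
Subtract the second batch: 11−2=9 germinated seeds and 16−14=2 non-germinating seeds.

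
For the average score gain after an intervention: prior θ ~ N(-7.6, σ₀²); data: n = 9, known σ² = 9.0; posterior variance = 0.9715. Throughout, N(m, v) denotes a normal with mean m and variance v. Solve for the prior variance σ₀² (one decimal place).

σ₀² = 34.1

For the Normal–Normal model with known σ², precisions add: τ_n = τ₀ + n/σ².
So 1/σ₀² = 1/0.9715 − 9/9.0 = 1.029336 − 1.000000 = 0.029336.
Hence σ₀² = 1/0.029336 ≈ 34.1.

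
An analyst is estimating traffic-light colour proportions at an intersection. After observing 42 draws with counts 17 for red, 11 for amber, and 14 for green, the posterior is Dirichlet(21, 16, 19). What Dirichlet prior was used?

For a Dirichlet(α) prior with multinomial counts c, the posterior is Dirichlet(α + c) componentwise.
Subtract each count from the matching posterior parameter: 21−17=4, 16−11=5, 19−14=5.

Dirichlet(4, 5, 5)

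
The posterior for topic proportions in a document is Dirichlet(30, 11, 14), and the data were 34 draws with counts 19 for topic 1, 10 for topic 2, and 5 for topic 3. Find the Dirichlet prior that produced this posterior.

Dirichlet(11, 1, 9)

For a Dirichlet(α) prior with multinomial counts c, the posterior is Dirichlet(α + c) componentwise.
Subtract each count from the matching posterior parameter: 30−19=11, 11−10=1, 14−5=9.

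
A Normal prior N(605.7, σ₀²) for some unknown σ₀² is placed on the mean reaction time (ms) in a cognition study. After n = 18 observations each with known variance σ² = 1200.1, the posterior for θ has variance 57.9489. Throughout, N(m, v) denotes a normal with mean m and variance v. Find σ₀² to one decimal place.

σ₀² = 442.9

For the Normal–Normal model with known σ², precisions add: τ_n = τ₀ + n/σ².
So 1/σ₀² = 1/57.9489 − 18/1200.1 = 0.017257 − 0.014999 = 0.002258.
Hence σ₀² = 1/0.002258 ≈ 442.9.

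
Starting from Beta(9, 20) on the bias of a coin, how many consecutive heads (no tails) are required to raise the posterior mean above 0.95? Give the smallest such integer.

After k heads and 0 tails the posterior is Beta(9+k, 20), with mean (9+k)/(9+20+k).
Set (9+k)/(29+k) > 0.95 and solve: k > (0.95·29 − 9)/(1 − 0.95) = 371.000.
The smallest integer exceeding 371.000 is 372, and checking k=372: (381)/(401) = 0.9501 > 0.95.

k = 372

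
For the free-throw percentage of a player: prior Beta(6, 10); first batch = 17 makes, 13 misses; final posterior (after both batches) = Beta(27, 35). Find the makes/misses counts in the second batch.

4 makes and 12 misses

Sequential conjugate updates are equivalent to a single update on the pooled data, so total successes = posterior α − prior α and total failures = posterior β − prior β.
Total across both batches: 27−6=21 makes, 35−10=25 misses.
Subtract the first batch: 21−17=4 makes and 25−13=12 misses.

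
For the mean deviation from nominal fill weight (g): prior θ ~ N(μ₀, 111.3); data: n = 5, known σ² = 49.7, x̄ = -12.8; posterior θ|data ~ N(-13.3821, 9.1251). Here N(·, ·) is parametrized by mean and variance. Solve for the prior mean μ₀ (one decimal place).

μ₀ = -19.9

With known observation variance, the Normal–Normal posterior has precision τ_n = τ₀ + n/σ² and mean μ_n = (τ₀μ₀ + (n/σ²)x̄)/τ_n.
Here τ₀ = 1/111.3 = 0.008985 and τ_data = 5/49.7 = 0.100604, so τ_n = 0.109589.
Rearranging for μ₀: μ₀ = (μ_n·τ_n − τ_data·x̄)/τ₀ = (-13.3821·0.109589 − 0.100604·-12.8) / 0.008985 = -0.178800/0.008985 ≈ -19.9.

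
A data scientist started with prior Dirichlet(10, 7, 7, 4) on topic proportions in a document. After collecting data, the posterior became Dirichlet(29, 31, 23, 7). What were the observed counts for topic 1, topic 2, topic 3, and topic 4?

For a Dirichlet(α) prior with multinomial counts c, the posterior is Dirichlet(α + c) componentwise.
Counts are posterior − prior componentwise: 29−10=19, 31−7=24, 23−7=16, 7−4=3.

counts (19, 24, 16, 3)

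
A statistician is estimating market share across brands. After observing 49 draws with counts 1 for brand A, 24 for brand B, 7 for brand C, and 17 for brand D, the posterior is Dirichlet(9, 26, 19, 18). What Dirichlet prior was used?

Dirichlet(8, 2, 12, 1)

For a Dirichlet(α) prior with multinomial counts c, the posterior is Dirichlet(α + c) componentwise.
Subtract each count from the matching posterior parameter: 9−1=8, 26−24=2, 19−7=12, 18−17=1.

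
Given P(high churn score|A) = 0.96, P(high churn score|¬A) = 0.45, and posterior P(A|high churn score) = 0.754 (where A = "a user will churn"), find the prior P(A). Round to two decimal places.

Bayes' rule in odds form gives O(A|E) = O(A)·[P(E|A)/P(E|¬A)], hence O(A) = O(A|E)/LR.
Posterior odds = 0.754/(1−0.754) = 3.0650. LR = 0.96/0.45 = 2.1333.
Prior odds = 3.0650/2.1333 = 1.4367, so P(A) = 1.4367/(1+1.4367) ≈ 0.59.

P(A) = 0.59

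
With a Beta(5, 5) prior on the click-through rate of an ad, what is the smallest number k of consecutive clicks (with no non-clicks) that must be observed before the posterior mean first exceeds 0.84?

k = 22

After k clicks and 0 non-clicks the posterior is Beta(5+k, 5), with mean (5+k)/(5+5+k).
Set (5+k)/(10+k) > 0.84 and solve: k > (0.84·10 − 5)/(1 − 0.84) = 21.250.
The smallest integer exceeding 21.250 is 22, and checking k=22: (27)/(32) = 0.8438 > 0.84.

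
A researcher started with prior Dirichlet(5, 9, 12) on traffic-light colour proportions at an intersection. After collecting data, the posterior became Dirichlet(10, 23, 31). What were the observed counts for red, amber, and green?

For a Dirichlet(α) prior with multinomial counts c, the posterior is Dirichlet(α + c) componentwise.
Counts are posterior − prior componentwise: 10−5=5, 23−9=14, 31−12=19.

counts (5, 14, 19)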